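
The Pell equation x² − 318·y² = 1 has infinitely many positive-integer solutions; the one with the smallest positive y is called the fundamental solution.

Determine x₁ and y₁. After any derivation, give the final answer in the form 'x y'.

d=318: √d = [17; 1,4,1,34] (ℓ=4, even), read p_3/q_3
k=0  a_k=17  p_k/q_k = 17/1
k=1  a_k=1  p_k/q_k = 18/1
k=2  a_k=4  p_k/q_k = 89/5
k=3  a_k=1  p_k/q_k = 107/6
→ (107, 6).  Check: 107²=11449, 318·6²=11448, difference 1.

107 6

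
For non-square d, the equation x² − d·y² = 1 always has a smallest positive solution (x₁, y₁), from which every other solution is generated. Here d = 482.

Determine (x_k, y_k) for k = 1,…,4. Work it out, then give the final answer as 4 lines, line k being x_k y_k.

√482 = [21; 1,20,1,42, …], period ℓ=4 (even) → k=3
i=0: a=21 ⇒ p=21, q=1
i=1: a=1 ⇒ p=22, q=1
i=2: a=20 ⇒ p=461, q=21
i=3: a=1 ⇒ p=483, q=22
fundamental: x₁=483, y₁=22  (since 233289 − 482·484 = 1)
k=2:  x_2 = 483·483+482·22·22 = 466577,  y_2 = 483·22+22·483 = 21252
k=3:  x_3 = 483·466577+482·22·21252 = 450712899,  y_3 = 483·21252+22·466577 = 20529410
k=4:  x_4 = 483·450712899+482·22·20529410 = 435388193857,  y_4 = 483·20529410+22·450712899 = 19831388808

483 22
466577 21252
450712899 20529410
435388193857 19831388808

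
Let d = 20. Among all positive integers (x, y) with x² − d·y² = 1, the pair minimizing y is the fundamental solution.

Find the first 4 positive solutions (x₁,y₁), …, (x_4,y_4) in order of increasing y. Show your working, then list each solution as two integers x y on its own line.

d=20: √d = [4; 2,8] (ℓ=2, even), read p_1/q_1
k=0  a_k=4  p_k/q_k = 4/1
k=1  a_k=2  p_k/q_k = 9/2
(x₁, y₁) = (9, 2);  9² − 20·2² = 1 ✓
n=2: (9,2)∘(9,2) = (9·9+20·2·2, 9·2+2·9) = (161,36)
n=3: (161,36)∘(9,2) = (9·161+20·2·36, 9·36+2·161) = (2889,646)
n=4: (2889,646)∘(9,2) = (9·2889+20·2·646, 9·646+2·2889) = (51841,11592)

9 2
161 36
2889 646
51841 11592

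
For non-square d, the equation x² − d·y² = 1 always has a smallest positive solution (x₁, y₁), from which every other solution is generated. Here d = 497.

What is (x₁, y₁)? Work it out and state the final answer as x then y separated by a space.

[22; 3,2,2,5,6,5,2,2,3,44] for √497; ℓ=10 ⇒ convergent index 9
step 0: (22, 1)  from 22·(1,0) + (0,1)
…
step 2: (156, 7)  from 2·(67,3) + (22,1)
step 3: (379, 17)  from 2·(156,7) + (67,3)
…
step 6: (65476, 2937)  from 5·(12685,569) + (2051,92)
…
step 8: (352750, 15823)  from 2·(143637,6443) + (65476,2937)
step 9: (1201887, 53912)  from 3·(352750,15823) + (143637,6443)
fundamental: x₁=1201887, y₁=53912  (since 1444532360769 − 497·2906503744 = 1)

1201887 53912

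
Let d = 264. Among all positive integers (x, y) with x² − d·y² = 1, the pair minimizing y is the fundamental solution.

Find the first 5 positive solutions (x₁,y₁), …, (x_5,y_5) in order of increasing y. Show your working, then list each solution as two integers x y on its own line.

65 4
8449 520
1098305 67596
142771201 8786960
18559157825 1142237204

√264 = [16; 4,32, …], period ℓ=2 (even) → k=1
a_0=16:  p_0=16·1+0=16,  q_0=16·0+1=1
a_1=4:  p_1=4·16+1=65,  q_1=4·1+0=4
fundamental: x₁=65, y₁=4  (since 4225 − 264·16 = 1)
n=2: (65,4)∘(65,4) = (65·65+264·4·4, 65·4+4·65) = (8449,520)
n=3: (8449,520)∘(65,4) = (65·8449+264·4·520, 65·520+4·8449) = (1098305,67596)
n=4: (1098305,67596)∘(65,4) = (65·1098305+264·4·67596, 65·67596+4·1098305) = (142771201,8786960)
n=5: (142771201,8786960)∘(65,4) = (65·142771201+264·4·8786960, 65·8786960+4·142771201) = (18559157825,1142237204)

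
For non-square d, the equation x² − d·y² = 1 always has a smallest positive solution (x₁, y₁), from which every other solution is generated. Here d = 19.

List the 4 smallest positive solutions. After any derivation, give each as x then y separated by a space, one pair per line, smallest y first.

170 39
57799 13260
19651490 4508361
6681448801 1532829480

d=19: √d = [4; 2,1,3,1,2,8] (ℓ=6, even), read p_5/q_5
a_0=4:  p_0=4·1+0=4,  q_0=4·0+1=1
…
a_2=1:  p_2=1·9+4=13,  q_2=1·2+1=3
a_3=3:  p_3=3·13+9=48,  q_3=3·3+2=11
a_4=1:  p_4=1·48+13=61,  q_4=1·11+3=14
a_5=2:  p_5=2·61+48=170,  q_5=2·14+11=39
fundamental: x₁=170, y₁=39  (since 28900 − 19·1521 = 1)
(x_2, y_2) = (170·170 + 19·39·39, 170·39 + 39·170) = (57799, 13260)
(x_3, y_3) = (170·57799 + 19·39·13260, 170·13260 + 39·57799) = (19651490, 4508361)
(x_4, y_4) = (170·19651490 + 19·39·4508361, 170·4508361 + 39·19651490) = (6681448801, 1532829480)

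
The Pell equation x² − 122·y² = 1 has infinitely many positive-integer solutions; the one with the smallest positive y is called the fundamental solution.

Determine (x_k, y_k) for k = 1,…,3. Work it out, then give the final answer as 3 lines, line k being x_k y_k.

√122 = [11; 22, …], period ℓ=1 (odd) → k=1
k=0  a_k=11  p_k/q_k = 11/1
k=1  a_k=22  p_k/q_k = 243/22
fundamental: x₁=243, y₁=22  (since 59049 − 122·484 = 1)
(x_2, y_2) = (243·243 + 122·22·22, 243·22 + 22·243) = (118097, 10692)
(x_3, y_3) = (243·118097 + 122·22·10692, 243·10692 + 22·118097) = (57394899, 5196290)

243 22
118097 10692
57394899 5196290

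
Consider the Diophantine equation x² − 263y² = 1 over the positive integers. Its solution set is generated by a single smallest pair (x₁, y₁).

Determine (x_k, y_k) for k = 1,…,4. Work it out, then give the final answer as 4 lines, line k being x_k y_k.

√263 → a₀=16, period (4,1,1,1,1,15,1,1,1,1,4,32); ℓ=12 even so k=11
i=0: a=16 ⇒ p=16, q=1
…
i=6: a=15 ⇒ p=5822, q=359
…
i=8: a=1 ⇒ p=12017, q=741
i=9: a=1 ⇒ p=18212, q=1123
i=10: a=1 ⇒ p=30229, q=1864
i=11: a=4 ⇒ p=139128, q=8579
→ (139128, 8579).  Check: 139128²=19356600384, 263·8579²=19356600383, difference 1.
k=2:  x_2 = 139128·139128+263·8579·8579 = 38713200767,  y_2 = 139128·8579+8579·139128 = 2387158224
k=3:  x_3 = 139128·38713200767+263·8579·2387158224 = 10772180392483224,  y_3 = 139128·2387158224+8579·38713200767 = 664241098768765
k=4:  x_4 = 139128·10772180392483224+263·8579·664241098768765 = 2997423827252098776577,  y_4 = 139128·664241098768765+8579·10772180392483224 = 184829071176614315616

139128 8579
38713200767 2387158224
10772180392483224 664241098768765
2997423827252098776577 184829071176614315616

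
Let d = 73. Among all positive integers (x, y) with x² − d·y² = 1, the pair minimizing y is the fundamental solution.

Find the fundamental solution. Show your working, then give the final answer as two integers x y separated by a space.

2281249 267000

√73 = [8; 1,1,5,5,1,1,16, …], period ℓ=7 (odd) → k=13
i=0: a=8 ⇒ p=8, q=1
…
i=3: a=5 ⇒ p=94, q=11
…
i=10: a=5 ⇒ p=200767, q=23498
…
i=12: a=1 ⇒ p=1241008, q=145249
i=13: a=1 ⇒ p=2281249, q=267000
fundamental: x₁=2281249, y₁=267000  (since 5204097000001 − 73·71289000000 = 1)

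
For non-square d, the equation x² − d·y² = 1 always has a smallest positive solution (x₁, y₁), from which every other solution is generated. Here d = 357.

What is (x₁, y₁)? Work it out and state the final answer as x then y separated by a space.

√357 → a₀=18, period (1,8,2,8,1,36); ℓ=6 even so k=5
step 0: (18, 1)  from 18·(1,0) + (0,1)
step 1: (19, 1)  from 1·(18,1) + (1,0)
…
step 4: (3042, 161)  from 8·(359,19) + (170,9)
step 5: (3401, 180)  from 1·(3042,161) + (359,19)
fundamental: x₁=3401, y₁=180  (since 11566801 − 357·32400 = 1)

3401 180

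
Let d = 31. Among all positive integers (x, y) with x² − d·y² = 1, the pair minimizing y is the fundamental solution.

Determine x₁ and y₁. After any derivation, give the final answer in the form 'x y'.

1520 273

[5; 1,1,3,5,3,1,1,10] for √31; ℓ=8 ⇒ convergent index 7
i=0: a=5 ⇒ p=5, q=1
…
i=6: a=1 ⇒ p=863, q=155
i=7: a=1 ⇒ p=1520, q=273
fundamental: x₁=1520, y₁=273  (since 2310400 − 31·74529 = 1)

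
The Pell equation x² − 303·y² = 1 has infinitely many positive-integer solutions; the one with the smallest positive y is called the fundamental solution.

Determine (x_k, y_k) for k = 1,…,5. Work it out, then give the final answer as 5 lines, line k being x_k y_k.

2524 145
12741151 731960
64317327724 3694933935
324673857609601 18652025771920
1638953568895938124 94155422401718225

√303 → a₀=17, period (2,2,5,2,2,34); ℓ=6 even so k=5
k=0  a_k=17  p_k/q_k = 17/1
…
k=4  a_k=2  p_k/q_k = 1027/59
k=5  a_k=2  p_k/q_k = 2524/145
→ (2524, 145).  Check: 2524²=6370576, 303·145²=6370575, difference 1.
(2524+145√303)^2 = 12741151 + 731960√303
(2524+145√303)^3 = 64317327724 + 3694933935√303
(2524+145√303)^4 = 324673857609601 + 18652025771920√303
(2524+145√303)^5 = 1638953568895938124 + 94155422401718225√303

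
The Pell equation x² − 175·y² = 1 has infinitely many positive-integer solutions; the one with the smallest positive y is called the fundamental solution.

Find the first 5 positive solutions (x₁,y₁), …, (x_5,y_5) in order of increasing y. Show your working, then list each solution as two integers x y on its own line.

[13; 4,2,1,2,4,26] for √175; ℓ=6 ⇒ convergent index 5
a_0=13:  p_0=13·1+0=13,  q_0=13·0+1=1
a_1=4:  p_1=4·13+1=53,  q_1=4·1+0=4
…
a_4=2:  p_4=2·172+119=463,  q_4=2·13+9=35
a_5=4:  p_5=4·463+172=2024,  q_5=4·35+13=153
(x₁, y₁) = (2024, 153);  2024² − 175·153² = 1 ✓
(x_2, y_2) = (2024·2024 + 175·153·153, 2024·153 + 153·2024) = (8193151, 619344)
(x_3, y_3) = (2024·8193151 + 175·153·619344, 2024·619344 + 153·8193151) = (33165873224, 2507104359)
(x_4, y_4) = (2024·33165873224 + 175·153·2507104359, 2024·2507104359 + 153·33165873224) = (134255446617601, 10148757825888)
(x_5, y_5) = (2024·134255446617601 + 175·153·10148757825888, 2024·10148757825888 + 153·134255446617601) = (543466014742175624, 41082169172090265)

2024 153
8193151 619344
33165873224 2507104359
134255446617601 10148757825888
543466014742175624 41082169172090265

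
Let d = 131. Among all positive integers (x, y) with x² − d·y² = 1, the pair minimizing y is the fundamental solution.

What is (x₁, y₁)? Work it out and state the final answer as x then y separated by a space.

[11; 2,4,11,4,2,22] for √131; ℓ=6 ⇒ convergent index 5
k=0  a_k=11  p_k/q_k = 11/1
…
k=3  a_k=11  p_k/q_k = 1156/101
k=4  a_k=4  p_k/q_k = 4727/413
k=5  a_k=2  p_k/q_k = 10610/927
→ (10610, 927).  Check: 10610²=112572100, 131·927²=112572099, difference 1.

10610 927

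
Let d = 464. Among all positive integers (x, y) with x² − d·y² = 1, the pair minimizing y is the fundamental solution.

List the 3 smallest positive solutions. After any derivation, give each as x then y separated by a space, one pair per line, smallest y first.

9801 455
192119201 8918910
3765920568201 174828473365

√464 → a₀=21, period (1,1,5,1,1,1,5,1,1,42); ℓ=10 even so k=9
i=0: a=21 ⇒ p=21, q=1
i=1: a=1 ⇒ p=22, q=1
…
i=4: a=1 ⇒ p=280, q=13
i=5: a=1 ⇒ p=517, q=24
…
i=8: a=1 ⇒ p=5299, q=246
i=9: a=1 ⇒ p=9801, q=455
fundamental: x₁=9801, y₁=455  (since 96059601 − 464·207025 = 1)
n=2: (9801,455)∘(9801,455) = (9801·9801+464·455·455, 9801·455+455·9801) = (192119201,8918910)
n=3: (192119201,8918910)∘(9801,455) = (9801·192119201+464·455·8918910, 9801·8918910+455·192119201) = (3765920568201,174828473365)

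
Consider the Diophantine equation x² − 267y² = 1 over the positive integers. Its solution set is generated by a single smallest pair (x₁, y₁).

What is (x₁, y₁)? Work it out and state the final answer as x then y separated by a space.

√267 → a₀=16, period (2,1,15,1,2,32); ℓ=6 even so k=5
a_0=16:  p_0=16·1+0=16,  q_0=16·0+1=1
…
a_2=1:  p_2=1·33+16=49,  q_2=1·2+1=3
…
a_4=1:  p_4=1·768+49=817,  q_4=1·47+3=50
a_5=2:  p_5=2·817+768=2402,  q_5=2·50+47=147
fundamental: x₁=2402, y₁=147  (since 5769604 − 267·21609 = 1)

2402 147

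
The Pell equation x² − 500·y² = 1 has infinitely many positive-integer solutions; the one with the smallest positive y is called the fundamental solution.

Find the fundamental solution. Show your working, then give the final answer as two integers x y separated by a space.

d=500: √d = [22; 2,1,3,2,1,…,1,2,44] (ℓ=14, even), read p_13/q_13
k=0  a_k=22  p_k/q_k = 22/1
…
k=2  a_k=1  p_k/q_k = 67/3
k=3  a_k=3  p_k/q_k = 246/11
k=4  a_k=2  p_k/q_k = 559/25
k=5  a_k=1  p_k/q_k = 805/36
k=6  a_k=1  p_k/q_k = 1364/61
k=7  a_k=10  p_k/q_k = 14445/646
k=8  a_k=1  p_k/q_k = 15809/707
k=9  a_k=1  p_k/q_k = 30254/1353
k=10  a_k=2  p_k/q_k = 76317/3413
k=11  a_k=3  p_k/q_k = 259205/11592
k=12  a_k=1  p_k/q_k = 335522/15005
k=13  a_k=2  p_k/q_k = 930249/41602
(x₁, y₁) = (930249, 41602);  930249² − 500·41602² = 1 ✓

930249 41602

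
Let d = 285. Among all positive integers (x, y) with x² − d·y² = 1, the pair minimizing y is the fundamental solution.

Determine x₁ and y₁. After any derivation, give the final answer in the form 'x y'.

2431 144

√285 = [16; 1,7,2,7,1,32, …], period ℓ=6 (even) → k=5
a_0=16:  p_0=16·1+0=16,  q_0=16·0+1=1
…
a_4=7:  p_4=7·287+135=2144,  q_4=7·17+8=127
a_5=1:  p_5=1·2144+287=2431,  q_5=1·127+17=144
fundamental: x₁=2431, y₁=144  (since 5909761 − 285·20736 = 1)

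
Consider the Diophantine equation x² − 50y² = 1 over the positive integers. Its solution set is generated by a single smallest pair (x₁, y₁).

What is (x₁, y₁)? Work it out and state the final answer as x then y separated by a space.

d=50: √d = [7; 14] (ℓ=1, odd), read p_1/q_1
i=0: a=7 ⇒ p=7, q=1
i=1: a=14 ⇒ p=99, q=14
(x₁, y₁) = (99, 14);  99² − 50·14² = 1 ✓

99 14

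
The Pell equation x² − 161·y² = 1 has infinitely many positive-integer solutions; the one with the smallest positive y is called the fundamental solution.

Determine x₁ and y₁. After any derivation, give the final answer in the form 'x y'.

11775 928

√161 = [12; 1,2,4,1,2,1,4,2,1,24, …], period ℓ=10 (even) → k=9
k=0  a_k=12  p_k/q_k = 12/1
…
k=6  a_k=1  p_k/q_k = 774/61
k=7  a_k=4  p_k/q_k = 3667/289
k=8  a_k=2  p_k/q_k = 8108/639
k=9  a_k=1  p_k/q_k = 11775/928
(x₁, y₁) = (11775, 928);  11775² − 161·928² = 1 ✓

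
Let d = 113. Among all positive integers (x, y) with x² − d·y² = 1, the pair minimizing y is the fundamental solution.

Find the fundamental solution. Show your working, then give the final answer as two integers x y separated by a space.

√113 → a₀=10, period (1,1,1,2,2,1,1,1,20); ℓ=9 odd so k=17
a_0=10:  p_0=10·1+0=10,  q_0=10·0+1=1
a_1=1:  p_1=1·10+1=11,  q_1=1·1+0=1
…
a_3=1:  p_3=1·21+11=32,  q_3=1·2+1=3
a_4=2:  p_4=2·32+21=85,  q_4=2·3+2=8
a_5=2:  p_5=2·85+32=202,  q_5=2·8+3=19
…
a_8=1:  p_8=1·489+287=776,  q_8=1·46+27=73
…
a_12=1:  p_12=1·32794+16785=49579,  q_12=1·3085+1579=4664
…
a_16=1:  p_16=1·445435+313483=758918,  q_16=1·41903+29490=71393
a_17=1:  p_17=1·758918+445435=1204353,  q_17=1·71393+41903=113296
(x₁, y₁) = (1204353, 113296);  1204353² − 113·113296² = 1 ✓

1204353 113296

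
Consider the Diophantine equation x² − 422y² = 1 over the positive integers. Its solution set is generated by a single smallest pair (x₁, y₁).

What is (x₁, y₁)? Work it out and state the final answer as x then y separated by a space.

7022501 341850

√422 → a₀=20, period (1,1,5,2,1,…,1,1,40); ℓ=14 even so k=13
i=0: a=20 ⇒ p=20, q=1
i=1: a=1 ⇒ p=21, q=1
…
i=4: a=2 ⇒ p=493, q=24
…
i=9: a=1 ⇒ p=217526, q=10589
i=10: a=2 ⇒ p=598859, q=29152
i=11: a=5 ⇒ p=3211821, q=156349
i=12: a=1 ⇒ p=3810680, q=185501
i=13: a=1 ⇒ p=7022501, q=341850
fundamental: x₁=7022501, y₁=341850  (since 49315520295001 − 422·116861422500 = 1)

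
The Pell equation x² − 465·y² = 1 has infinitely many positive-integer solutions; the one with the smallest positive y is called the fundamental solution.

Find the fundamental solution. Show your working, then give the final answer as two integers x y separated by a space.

[21; 1,1,3,2,2,2,3,1,1,42] for √465; ℓ=10 ⇒ convergent index 9
step 0: (21, 1)  from 21·(1,0) + (0,1)
step 1: (22, 1)  from 1·(21,1) + (1,0)
step 2: (43, 2)  from 1·(22,1) + (21,1)
step 3: (151, 7)  from 3·(43,2) + (22,1)
…
step 5: (841, 39)  from 2·(345,16) + (151,7)
…
step 7: (6922, 321)  from 3·(2027,94) + (841,39)
step 8: (8949, 415)  from 1·(6922,321) + (2027,94)
step 9: (15871, 736)  from 1·(8949,415) + (6922,321)
→ (15871, 736).  Check: 15871²=251888641, 465·736²=251888640, difference 1.

15871 736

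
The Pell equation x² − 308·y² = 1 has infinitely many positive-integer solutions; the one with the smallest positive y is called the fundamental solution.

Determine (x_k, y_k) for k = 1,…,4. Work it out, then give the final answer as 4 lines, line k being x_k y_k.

√308 → a₀=17, period (1,1,4,1,1,34); ℓ=6 even so k=5
a_0=17:  p_0=17·1+0=17,  q_0=17·0+1=1
a_1=1:  p_1=1·17+1=18,  q_1=1·1+0=1
a_2=1:  p_2=1·18+17=35,  q_2=1·1+1=2
…
a_4=1:  p_4=1·158+35=193,  q_4=1·9+2=11
a_5=1:  p_5=1·193+158=351,  q_5=1·11+9=20
→ (351, 20).  Check: 351²=123201, 308·20²=123200, difference 1.
(x_2, y_2) = (351·351 + 308·20·20, 351·20 + 20·351) = (246401, 14040)
(x_3, y_3) = (351·246401 + 308·20·14040, 351·14040 + 20·246401) = (172973151, 9856060)
(x_4, y_4) = (351·172973151 + 308·20·9856060, 351·9856060 + 20·172973151) = (121426905601, 6918940080)

351 20
246401 14040
172973151 9856060
121426905601 6918940080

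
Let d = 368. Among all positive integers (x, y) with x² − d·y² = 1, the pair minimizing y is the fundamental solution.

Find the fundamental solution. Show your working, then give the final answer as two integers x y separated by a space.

1151 60

d=368: √d = [19; 5,2,5,38] (ℓ=4, even), read p_3/q_3
a_0=19:  p_0=19·1+0=19,  q_0=19·0+1=1
…
a_2=2:  p_2=2·96+19=211,  q_2=2·5+1=11
a_3=5:  p_3=5·211+96=1151,  q_3=5·11+5=60
→ (1151, 60).  Check: 1151²=1324801, 368·60²=1324800, difference 1.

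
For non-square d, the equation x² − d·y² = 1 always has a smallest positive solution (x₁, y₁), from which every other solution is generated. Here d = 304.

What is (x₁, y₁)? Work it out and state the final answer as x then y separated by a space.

√304 = [17; 2,3,2,1,1,1,1,1,2,3,2,34, …], period ℓ=12 (even) → k=11
step 0: (17, 1)  from 17·(1,0) + (0,1)
step 1: (35, 2)  from 2·(17,1) + (1,0)
…
step 3: (279, 16)  from 2·(122,7) + (35,2)
…
step 10: (25177, 1444)  from 3·(7445,427) + (2842,163)
step 11: (57799, 3315)  from 2·(25177,1444) + (7445,427)
fundamental: x₁=57799, y₁=3315  (since 3340724401 − 304·10989225 = 1)

57799 3315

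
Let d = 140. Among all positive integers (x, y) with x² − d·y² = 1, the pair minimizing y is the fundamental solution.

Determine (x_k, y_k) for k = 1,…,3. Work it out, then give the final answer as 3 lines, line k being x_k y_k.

71 6
10081 852
1431431 120978

[11; 1,4,1,22] for √140; ℓ=4 ⇒ convergent index 3
i=0: a=11 ⇒ p=11, q=1
i=1: a=1 ⇒ p=12, q=1
i=2: a=4 ⇒ p=59, q=5
i=3: a=1 ⇒ p=71, q=6
fundamental: x₁=71, y₁=6  (since 5041 − 140·36 = 1)
(x_2, y_2) = (71·71 + 140·6·6, 71·6 + 6·71) = (10081, 852)
(x_3, y_3) = (71·10081 + 140·6·852, 71·852 + 6·10081) = (1431431, 120978)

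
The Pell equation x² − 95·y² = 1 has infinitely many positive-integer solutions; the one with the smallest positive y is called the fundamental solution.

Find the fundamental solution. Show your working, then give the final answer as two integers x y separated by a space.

39 4

√95 = [9; 1,2,1,18, …], period ℓ=4 (even) → k=3
k=0  a_k=9  p_k/q_k = 9/1
…
k=2  a_k=2  p_k/q_k = 29/3
k=3  a_k=1  p_k/q_k = 39/4
→ (39, 4).  Check: 39²=1521, 95·4²=1520, difference 1.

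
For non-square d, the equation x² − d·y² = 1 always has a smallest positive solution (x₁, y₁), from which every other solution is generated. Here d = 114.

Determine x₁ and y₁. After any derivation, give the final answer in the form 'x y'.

d=114: √d = [10; 1,2,10,2,1,20] (ℓ=6, even), read p_5/q_5
i=0: a=10 ⇒ p=10, q=1
…
i=2: a=2 ⇒ p=32, q=3
i=3: a=10 ⇒ p=331, q=31
i=4: a=2 ⇒ p=694, q=65
i=5: a=1 ⇒ p=1025, q=96
fundamental: x₁=1025, y₁=96  (since 1050625 − 114·9216 = 1)

1025 96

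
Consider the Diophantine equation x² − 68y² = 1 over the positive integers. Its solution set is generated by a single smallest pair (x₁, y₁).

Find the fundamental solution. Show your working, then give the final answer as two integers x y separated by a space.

√68 = [8; 4,16, …], period ℓ=2 (even) → k=1
step 0: (8, 1)  from 8·(1,0) + (0,1)
step 1: (33, 4)  from 4·(8,1) + (1,0)
(x₁, y₁) = (33, 4);  33² − 68·4² = 1 ✓

33 4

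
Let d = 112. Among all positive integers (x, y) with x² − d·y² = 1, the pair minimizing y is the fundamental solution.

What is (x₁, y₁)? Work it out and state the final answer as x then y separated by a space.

127 12

[10; 1,1,2,1,1,20] for √112; ℓ=6 ⇒ convergent index 5
i=0: a=10 ⇒ p=10, q=1
i=1: a=1 ⇒ p=11, q=1
…
i=3: a=2 ⇒ p=53, q=5
i=4: a=1 ⇒ p=74, q=7
i=5: a=1 ⇒ p=127, q=12
(x₁, y₁) = (127, 12);  127² − 112·12² = 1 ✓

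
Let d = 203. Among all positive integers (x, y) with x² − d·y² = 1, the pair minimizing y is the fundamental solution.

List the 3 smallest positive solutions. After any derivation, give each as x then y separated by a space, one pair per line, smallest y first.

√203 = [14; 4,28, …], period ℓ=2 (even) → k=1
a_0=14:  p_0=14·1+0=14,  q_0=14·0+1=1
a_1=4:  p_1=4·14+1=57,  q_1=4·1+0=4
(x₁, y₁) = (57, 4);  57² − 203·4² = 1 ✓
k=2:  x_2 = 57·57+203·4·4 = 6497,  y_2 = 57·4+4·57 = 456
k=3:  x_3 = 57·6497+203·4·456 = 740601,  y_3 = 57·456+4·6497 = 51980

57 4
6497 456
740601 51980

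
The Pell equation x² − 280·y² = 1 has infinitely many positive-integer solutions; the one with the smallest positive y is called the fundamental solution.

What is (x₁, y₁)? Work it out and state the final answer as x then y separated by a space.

251 15

[16; 1,2,1,2,1,32] for √280; ℓ=6 ⇒ convergent index 5
k=0  a_k=16  p_k/q_k = 16/1
…
k=3  a_k=1  p_k/q_k = 67/4
k=4  a_k=2  p_k/q_k = 184/11
k=5  a_k=1  p_k/q_k = 251/15
fundamental: x₁=251, y₁=15  (since 63001 − 280·225 = 1)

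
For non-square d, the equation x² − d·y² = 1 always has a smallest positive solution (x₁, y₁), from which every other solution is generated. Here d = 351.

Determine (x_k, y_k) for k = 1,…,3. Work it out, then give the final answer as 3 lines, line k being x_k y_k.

[18; 1,2,1,3,2,2,2,3,1,2,1,36] for √351; ℓ=12 ⇒ convergent index 11
a_0=18:  p_0=18·1+0=18,  q_0=18·0+1=1
a_1=1:  p_1=1·18+1=19,  q_1=1·1+0=1
a_2=2:  p_2=2·19+18=56,  q_2=2·1+1=3
a_3=1:  p_3=1·56+19=75,  q_3=1·3+1=4
a_4=3:  p_4=3·75+56=281,  q_4=3·4+3=15
a_5=2:  p_5=2·281+75=637,  q_5=2·15+4=34
a_6=2:  p_6=2·637+281=1555,  q_6=2·34+15=83
a_7=2:  p_7=2·1555+637=3747,  q_7=2·83+34=200
…
a_10=2:  p_10=2·16543+12796=45882,  q_10=2·883+683=2449
a_11=1:  p_11=1·45882+16543=62425,  q_11=1·2449+883=3332
→ (62425, 3332).  Check: 62425²=3896880625, 351·3332²=3896880624, difference 1.
(x_2, y_2) = (62425·62425 + 351·3332·3332, 62425·3332 + 3332·62425) = (7793761249, 416000200)
(x_3, y_3) = (62425·7793761249 + 351·3332·416000200, 62425·416000200 + 3332·7793761249) = (973051091875225, 51937624966668)

62425 3332
7793761249 416000200
973051091875225 51937624966668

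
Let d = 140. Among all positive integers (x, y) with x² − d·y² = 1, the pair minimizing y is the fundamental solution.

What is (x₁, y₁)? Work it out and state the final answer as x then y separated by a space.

√140 = [11; 1,4,1,22, …], period ℓ=4 (even) → k=3
a_0=11:  p_0=11·1+0=11,  q_0=11·0+1=1
…
a_2=4:  p_2=4·12+11=59,  q_2=4·1+1=5
a_3=1:  p_3=1·59+12=71,  q_3=1·5+1=6
(x₁, y₁) = (71, 6);  71² − 140·6² = 1 ✓

71 6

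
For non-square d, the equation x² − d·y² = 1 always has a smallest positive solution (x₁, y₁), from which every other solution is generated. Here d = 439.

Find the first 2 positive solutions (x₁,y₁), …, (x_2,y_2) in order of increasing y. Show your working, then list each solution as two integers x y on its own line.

440 21
387199 18480

√439 → a₀=20, period (1,19,1,40); ℓ=4 even so k=3
k=0  a_k=20  p_k/q_k = 20/1
…
k=2  a_k=19  p_k/q_k = 419/20
k=3  a_k=1  p_k/q_k = 440/21
(x₁, y₁) = (440, 21);  440² − 439·21² = 1 ✓
n=2: (440,21)∘(440,21) = (440·440+439·21·21, 440·21+21·440) = (387199,18480)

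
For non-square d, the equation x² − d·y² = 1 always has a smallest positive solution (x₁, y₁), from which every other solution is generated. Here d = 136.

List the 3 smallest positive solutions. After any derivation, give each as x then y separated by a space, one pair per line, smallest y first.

35 3
2449 210
171395 14697

d=136: √d = [11; 1,1,1,22] (ℓ=4, even), read p_3/q_3
a_0=11:  p_0=11·1+0=11,  q_0=11·0+1=1
a_1=1:  p_1=1·11+1=12,  q_1=1·1+0=1
a_2=1:  p_2=1·12+11=23,  q_2=1·1+1=2
a_3=1:  p_3=1·23+12=35,  q_3=1·2+1=3
fundamental: x₁=35, y₁=3  (since 1225 − 136·9 = 1)
k=2:  x_2 = 35·35+136·3·3 = 2449,  y_2 = 35·3+3·35 = 210
k=3:  x_3 = 35·2449+136·3·210 = 171395,  y_3 = 35·210+3·2449 = 14697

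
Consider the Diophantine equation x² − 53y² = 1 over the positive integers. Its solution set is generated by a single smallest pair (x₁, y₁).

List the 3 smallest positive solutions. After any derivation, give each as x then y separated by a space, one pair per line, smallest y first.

[7; 3,1,1,3,14] for √53; ℓ=5 ⇒ convergent index 9
k=0  a_k=7  p_k/q_k = 7/1
…
k=2  a_k=1  p_k/q_k = 29/4
k=3  a_k=1  p_k/q_k = 51/7
…
k=6  a_k=3  p_k/q_k = 7979/1096
…
k=8  a_k=1  p_k/q_k = 18557/2549
k=9  a_k=3  p_k/q_k = 66249/9100
(x₁, y₁) = (66249, 9100);  66249² − 53·9100² = 1 ✓
(66249+9100√53)^2 = 8777860001 + 1205731800√53
(66249+9100√53)^3 = 1163048894346249 + 159757052027300√53

66249 9100
8777860001 1205731800
1163048894346249 159757052027300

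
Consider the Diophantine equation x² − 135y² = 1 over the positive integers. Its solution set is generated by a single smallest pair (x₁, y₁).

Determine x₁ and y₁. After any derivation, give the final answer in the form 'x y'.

244 21

[11; 1,1,1,1,1,1,1,22] for √135; ℓ=8 ⇒ convergent index 7
a_0=11:  p_0=11·1+0=11,  q_0=11·0+1=1
…
a_5=1:  p_5=1·58+35=93,  q_5=1·5+3=8
a_6=1:  p_6=1·93+58=151,  q_6=1·8+5=13
a_7=1:  p_7=1·151+93=244,  q_7=1·13+8=21
fundamental: x₁=244, y₁=21  (since 59536 − 135·441 = 1)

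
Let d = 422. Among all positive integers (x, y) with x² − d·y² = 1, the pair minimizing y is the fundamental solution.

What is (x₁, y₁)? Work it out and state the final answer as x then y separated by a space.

[20; 1,1,5,2,1,…,1,1,40] for √422; ℓ=14 ⇒ convergent index 13
step 0: (20, 1)  from 20·(1,0) + (0,1)
step 1: (21, 1)  from 1·(20,1) + (1,0)
…
step 3: (226, 11)  from 5·(41,2) + (21,1)
step 4: (493, 24)  from 2·(226,11) + (41,2)
step 5: (719, 35)  from 1·(493,24) + (226,11)
…
step 8: (163807, 7974)  from 3·(53719,2615) + (2650,129)
step 9: (217526, 10589)  from 1·(163807,7974) + (53719,2615)
…
step 12: (3810680, 185501)  from 1·(3211821,156349) + (598859,29152)
step 13: (7022501, 341850)  from 1·(3810680,185501) + (3211821,156349)
(x₁, y₁) = (7022501, 341850);  7022501² − 422·341850² = 1 ✓

7022501 341850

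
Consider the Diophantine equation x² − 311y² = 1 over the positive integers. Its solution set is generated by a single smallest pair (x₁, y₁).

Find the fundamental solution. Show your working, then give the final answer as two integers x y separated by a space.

d=311: √d = [17; 1,1,1,2,1,…,1,1,34] (ℓ=16, even), read p_15/q_15
k=0  a_k=17  p_k/q_k = 17/1
…
k=2  a_k=1  p_k/q_k = 35/2
…
k=4  a_k=2  p_k/q_k = 141/8
…
k=6  a_k=6  p_k/q_k = 1305/74
…
k=10  a_k=6  p_k/q_k = 1376656/78063
…
k=14  a_k=1  p_k/q_k = 10724507/608131
k=15  a_k=1  p_k/q_k = 16883880/957397
fundamental: x₁=16883880, y₁=957397  (since 285065403854400 − 311·916609015609 = 1)

16883880 957397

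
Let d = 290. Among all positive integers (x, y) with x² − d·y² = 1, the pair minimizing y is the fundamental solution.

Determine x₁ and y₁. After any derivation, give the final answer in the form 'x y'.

√290 = [17; 34, …], period ℓ=1 (odd) → k=1
step 0: (17, 1)  from 17·(1,0) + (0,1)
step 1: (579, 34)  from 34·(17,1) + (1,0)
→ (579, 34).  Check: 579²=335241, 290·34²=335240, difference 1.

579 34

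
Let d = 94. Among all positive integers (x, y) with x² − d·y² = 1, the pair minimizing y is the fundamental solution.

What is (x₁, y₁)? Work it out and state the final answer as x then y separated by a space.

2143295 221064

√94 = [9; 1,2,3,1,1,…,2,1,18, …], period ℓ=16 (even) → k=15
step 0: (9, 1)  from 9·(1,0) + (0,1)
…
step 4: (126, 13)  from 1·(97,10) + (29,3)
step 5: (223, 23)  from 1·(126,13) + (97,10)
step 6: (1241, 128)  from 5·(223,23) + (126,13)
…
step 8: (12953, 1336)  from 8·(1464,151) + (1241,128)
step 9: (14417, 1487)  from 1·(12953,1336) + (1464,151)
step 10: (85038, 8771)  from 5·(14417,1487) + (12953,1336)
…
step 12: (184493, 19029)  from 1·(99455,10258) + (85038,8771)
step 13: (652934, 67345)  from 3·(184493,19029) + (99455,10258)
step 14: (1490361, 153719)  from 2·(652934,67345) + (184493,19029)
step 15: (2143295, 221064)  from 1·(1490361,153719) + (652934,67345)
→ (2143295, 221064).  Check: 2143295²=4593713457025, 94·221064²=4593713457024, difference 1.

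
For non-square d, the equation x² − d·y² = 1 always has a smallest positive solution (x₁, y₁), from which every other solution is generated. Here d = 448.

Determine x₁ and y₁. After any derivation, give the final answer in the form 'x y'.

[21; 6,42] for √448; ℓ=2 ⇒ convergent index 1
k=0  a_k=21  p_k/q_k = 21/1
k=1  a_k=6  p_k/q_k = 127/6
fundamental: x₁=127, y₁=6  (since 16129 − 448·36 = 1)

127 6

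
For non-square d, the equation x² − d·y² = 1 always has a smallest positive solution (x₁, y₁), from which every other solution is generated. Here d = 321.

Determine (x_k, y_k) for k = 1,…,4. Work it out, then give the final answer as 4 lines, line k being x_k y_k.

215 12
92449 5160
39752855 2218788
17093635201 954073680

d=321: √d = [17; 1,10,1,34] (ℓ=4, even), read p_3/q_3
step 0: (17, 1)  from 17·(1,0) + (0,1)
step 1: (18, 1)  from 1·(17,1) + (1,0)
step 2: (197, 11)  from 10·(18,1) + (17,1)
step 3: (215, 12)  from 1·(197,11) + (18,1)
fundamental: x₁=215, y₁=12  (since 46225 − 321·144 = 1)
(215+12√321)^2 = 92449 + 5160√321
(215+12√321)^3 = 39752855 + 2218788√321
(215+12√321)^4 = 17093635201 + 954073680√321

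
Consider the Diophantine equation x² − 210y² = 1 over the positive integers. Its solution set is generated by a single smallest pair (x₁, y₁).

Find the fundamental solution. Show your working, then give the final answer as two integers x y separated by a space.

√210 = [14; 2,28, …], period ℓ=2 (even) → k=1
i=0: a=14 ⇒ p=14, q=1
i=1: a=2 ⇒ p=29, q=2
(x₁, y₁) = (29, 2);  29² − 210·2² = 1 ✓

29 2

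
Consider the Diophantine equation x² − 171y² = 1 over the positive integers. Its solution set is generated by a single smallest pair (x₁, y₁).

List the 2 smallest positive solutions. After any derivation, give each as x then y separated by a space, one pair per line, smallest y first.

[13; 13,26] for √171; ℓ=2 ⇒ convergent index 1
k=0  a_k=13  p_k/q_k = 13/1
k=1  a_k=13  p_k/q_k = 170/13
fundamental: x₁=170, y₁=13  (since 28900 − 171·169 = 1)
k=2:  x_2 = 170·170+171·13·13 = 57799,  y_2 = 170·13+13·170 = 4420

170 13
57799 4420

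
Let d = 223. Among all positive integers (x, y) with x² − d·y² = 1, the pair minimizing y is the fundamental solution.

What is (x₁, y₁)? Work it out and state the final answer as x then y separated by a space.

d=223: √d = [14; 1,13,1,28] (ℓ=4, even), read p_3/q_3
k=0  a_k=14  p_k/q_k = 14/1
k=1  a_k=1  p_k/q_k = 15/1
k=2  a_k=13  p_k/q_k = 209/14
k=3  a_k=1  p_k/q_k = 224/15
fundamental: x₁=224, y₁=15  (since 50176 − 223·225 = 1)

224 15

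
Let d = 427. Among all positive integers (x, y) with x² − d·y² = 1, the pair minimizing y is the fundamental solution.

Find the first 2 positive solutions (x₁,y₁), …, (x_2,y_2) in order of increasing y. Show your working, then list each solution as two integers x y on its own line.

62 3
7687 372

d=427: √d = [20; 1,1,1,40] (ℓ=4, even), read p_3/q_3
step 0: (20, 1)  from 20·(1,0) + (0,1)
…
step 2: (41, 2)  from 1·(21,1) + (20,1)
step 3: (62, 3)  from 1·(41,2) + (21,1)
fundamental: x₁=62, y₁=3  (since 3844 − 427·9 = 1)
n=2: (62,3)∘(62,3) = (62·62+427·3·3, 62·3+3·62) = (7687,372)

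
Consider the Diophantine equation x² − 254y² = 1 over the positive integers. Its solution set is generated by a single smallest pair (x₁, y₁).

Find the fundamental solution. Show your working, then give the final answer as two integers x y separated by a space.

255 16

[15; 1,14,1,30] for √254; ℓ=4 ⇒ convergent index 3
a_0=15:  p_0=15·1+0=15,  q_0=15·0+1=1
…
a_2=14:  p_2=14·16+15=239,  q_2=14·1+1=15
a_3=1:  p_3=1·239+16=255,  q_3=1·15+1=16
fundamental: x₁=255, y₁=16  (since 65025 − 254·256 = 1)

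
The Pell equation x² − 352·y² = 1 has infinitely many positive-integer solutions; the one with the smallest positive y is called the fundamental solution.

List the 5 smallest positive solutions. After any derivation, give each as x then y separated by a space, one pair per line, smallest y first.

[18; 1,3,5,9,5,3,1,36] for √352; ℓ=8 ⇒ convergent index 7
step 0: (18, 1)  from 18·(1,0) + (0,1)
step 1: (19, 1)  from 1·(18,1) + (1,0)
step 2: (75, 4)  from 3·(19,1) + (18,1)
step 3: (394, 21)  from 5·(75,4) + (19,1)
step 4: (3621, 193)  from 9·(394,21) + (75,4)
…
step 6: (59118, 3151)  from 3·(18499,986) + (3621,193)
step 7: (77617, 4137)  from 1·(59118,3151) + (18499,986)
→ (77617, 4137).  Check: 77617²=6024398689, 352·4137²=6024398688, difference 1.
k=2:  x_2 = 77617·77617+352·4137·4137 = 12048797377,  y_2 = 77617·4137+4137·77617 = 642203058
k=3:  x_3 = 77617·12048797377+352·4137·642203058 = 1870383011943601,  y_3 = 77617·642203058+4137·12048797377 = 99691749501435
k=4:  x_4 = 77617·1870383011943601+352·4137·99691749501435 = 290347036464004160257,  y_4 = 77617·99691749501435+4137·1870383011943601 = 15475549041463557732
k=5:  x_5 = 77617·290347036464004160257+352·4137·15475549041463557732 = 45071731856582838801391537,  y_5 = 77617·15475549041463557732+4137·290347036464004160257 = 2402331379802862171467853

77617 4137
12048797377 642203058
1870383011943601 99691749501435
290347036464004160257 15475549041463557732
45071731856582838801391537 2402331379802862171467853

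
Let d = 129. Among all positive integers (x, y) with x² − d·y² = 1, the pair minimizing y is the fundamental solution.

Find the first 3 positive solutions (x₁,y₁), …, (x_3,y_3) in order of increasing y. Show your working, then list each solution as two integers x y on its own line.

16855 1484
568182049 50025640
19153416854935 1686364322916

d=129: √d = [11; 2,1,3,1,6,1,3,1,2,22] (ℓ=10, even), read p_9/q_9
step 0: (11, 1)  from 11·(1,0) + (0,1)
step 1: (23, 2)  from 2·(11,1) + (1,0)
…
step 3: (125, 11)  from 3·(34,3) + (23,2)
step 4: (159, 14)  from 1·(125,11) + (34,3)
step 5: (1079, 95)  from 6·(159,14) + (125,11)
…
step 7: (4793, 422)  from 3·(1238,109) + (1079,95)
step 8: (6031, 531)  from 1·(4793,422) + (1238,109)
step 9: (16855, 1484)  from 2·(6031,531) + (4793,422)
→ (16855, 1484).  Check: 16855²=284091025, 129·1484²=284091024, difference 1.
k=2:  x_2 = 16855·16855+129·1484·1484 = 568182049,  y_2 = 16855·1484+1484·16855 = 50025640
k=3:  x_3 = 16855·568182049+129·1484·50025640 = 19153416854935,  y_3 = 16855·50025640+1484·568182049 = 1686364322916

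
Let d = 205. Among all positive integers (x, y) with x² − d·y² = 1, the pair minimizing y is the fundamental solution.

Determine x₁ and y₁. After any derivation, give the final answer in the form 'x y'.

39689 2772

√205 = [14; 3,6,1,4,1,6,3,28, …], period ℓ=8 (even) → k=7
k=0  a_k=14  p_k/q_k = 14/1
…
k=4  a_k=4  p_k/q_k = 1532/107
k=5  a_k=1  p_k/q_k = 1847/129
k=6  a_k=6  p_k/q_k = 12614/881
k=7  a_k=3  p_k/q_k = 39689/2772
(x₁, y₁) = (39689, 2772);  39689² − 205·2772² = 1 ✓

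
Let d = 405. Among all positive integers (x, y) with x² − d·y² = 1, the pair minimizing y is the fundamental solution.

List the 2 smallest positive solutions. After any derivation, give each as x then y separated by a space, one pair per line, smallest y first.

√405 → a₀=20, period (8,40); ℓ=2 even so k=1
a_0=20:  p_0=20·1+0=20,  q_0=20·0+1=1
a_1=8:  p_1=8·20+1=161,  q_1=8·1+0=8
fundamental: x₁=161, y₁=8  (since 25921 − 405·64 = 1)
k=2:  x_2 = 161·161+405·8·8 = 51841,  y_2 = 161·8+8·161 = 2576

161 8
51841 2576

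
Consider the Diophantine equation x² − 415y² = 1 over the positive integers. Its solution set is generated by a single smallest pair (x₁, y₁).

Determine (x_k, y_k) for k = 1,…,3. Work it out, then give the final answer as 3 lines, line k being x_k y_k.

√415 → a₀=20, period (2,1,2,4,6,…,1,2,40); ℓ=16 even so k=15
k=0  a_k=20  p_k/q_k = 20/1
k=1  a_k=2  p_k/q_k = 41/2
…
k=6  a_k=1  p_k/q_k = 5154/253
…
k=9  a_k=1  p_k/q_k = 43534/2137
…
k=12  a_k=4  p_k/q_k = 2110961/103623
k=13  a_k=2  p_k/q_k = 4730294/232201
k=14  a_k=1  p_k/q_k = 6841255/335824
k=15  a_k=2  p_k/q_k = 18412804/903849
→ (18412804, 903849).  Check: 18412804²=339031351142416, 415·903849²=339031351142415, difference 1.
(x_2, y_2) = (18412804·18412804 + 415·903849·903849, 18412804·903849 + 903849·18412804) = (678062702284831, 33284788965192)
(x_3, y_3) = (18412804·678062702284831 + 415·903849·33284788965192, 18412804·33284788965192 + 903849·678062702284831) = (24970071273761872339444, 1225732590794885332887)

18412804 903849
678062702284831 33284788965192
24970071273761872339444 1225732590794885332887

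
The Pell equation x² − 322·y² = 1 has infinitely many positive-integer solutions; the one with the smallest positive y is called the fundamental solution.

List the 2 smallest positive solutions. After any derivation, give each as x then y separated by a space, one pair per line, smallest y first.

√322 = [17; 1,16,1,34, …], period ℓ=4 (even) → k=3
a_0=17:  p_0=17·1+0=17,  q_0=17·0+1=1
…
a_2=16:  p_2=16·18+17=305,  q_2=16·1+1=17
a_3=1:  p_3=1·305+18=323,  q_3=1·17+1=18
(x₁, y₁) = (323, 18);  323² − 322·18² = 1 ✓
k=2:  x_2 = 323·323+322·18·18 = 208657,  y_2 = 323·18+18·323 = 11628

323 18
208657 11628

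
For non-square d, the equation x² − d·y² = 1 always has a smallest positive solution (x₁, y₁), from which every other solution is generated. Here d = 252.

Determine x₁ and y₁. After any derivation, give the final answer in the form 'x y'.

d=252: √d = [15; 1,6,1,30] (ℓ=4, even), read p_3/q_3
a_0=15:  p_0=15·1+0=15,  q_0=15·0+1=1
…
a_2=6:  p_2=6·16+15=111,  q_2=6·1+1=7
a_3=1:  p_3=1·111+16=127,  q_3=1·7+1=8
fundamental: x₁=127, y₁=8  (since 16129 − 252·64 = 1)

127 8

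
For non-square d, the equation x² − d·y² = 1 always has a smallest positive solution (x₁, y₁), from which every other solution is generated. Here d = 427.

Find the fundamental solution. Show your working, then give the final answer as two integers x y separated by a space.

√427 = [20; 1,1,1,40, …], period ℓ=4 (even) → k=3
i=0: a=20 ⇒ p=20, q=1
…
i=2: a=1 ⇒ p=41, q=2
i=3: a=1 ⇒ p=62, q=3
fundamental: x₁=62, y₁=3  (since 3844 − 427·9 = 1)

62 3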